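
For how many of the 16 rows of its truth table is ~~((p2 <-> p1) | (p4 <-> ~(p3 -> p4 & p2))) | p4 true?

p1 | p2 | p3 | p4 || φ
1  | 1  | 1  | 1  || 1
1  | 1  | 1  | 0  || 1
1  | 1  | 0  | 1  || 1
1  | 1  | 0  | 0  || 1
1  | 0  | 1  | 1  || 1
1  | 0  | 1  | 0  || 0
1  | 0  | 0  | 1  || 1
1  | 0  | 0  | 0  || 1
0  | 1  | 1  | 1  || 1
0  | 1  | 1  | 0  || 0
0  | 1  | 0  | 1  || 1
0  | 1  | 0  | 0  || 1
0  | 0  | 1  | 1  || 1
0  | 0  | 1  | 0  || 1
0  | 0  | 0  | 1  || 1
0  | 0  | 0  | 0  || 1
The formula is true on 14 of the 16 rows.

14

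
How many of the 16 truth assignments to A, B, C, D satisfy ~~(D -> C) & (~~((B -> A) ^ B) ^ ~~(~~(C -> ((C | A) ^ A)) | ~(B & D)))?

2

A  B  C  D     (D -> C)  ~(D -> C)  ~~(D -> C)  (B -> A)  ((B -> A) ^ B)  ~((B -> A) ^ B)  ~~((B -> A) ^ B)  (C | A)  ((C | A) ^ A)  (C -> ((C | A) ^ A))  ~(C -> ((C | A) ^ A))  ~~(C -> ((C | A) ^ A))  (B & D)  ~(B & D)  φ
0  0  0  0        1          0          1          1            1                0                1             0           0                 1                      0                      1                0        1      0
0  0  0  1        0          1          0          1            1                0                1             0           0                 1                      0                      1                0        1      0
0  0  1  0        1          0          1          1            1                0                1             1           1                 1                      0                      1                0        1      0
0  0  1  1        1          0          1          1            1                0                1             1           1                 1                      0                      1                0        1      0
0  1  0  0        1          0          1          0            1                0                1             0           0                 1                      0                      1                0        1      0
0  1  0  1        0          1          0          0            1                0                1             0           0                 1                      0                      1                1        0      0
0  1  1  0        1          0          1          0            1                0                1             1           1                 1                      0                      1                0        1      0
0  1  1  1        1          0          1          0            1                0                1             1           1                 1                      0                      1                1        0      0
1  0  0  0        1          0          1          1            1                0                1             1           0                 1                      0                      1                0        1      0
1  0  0  1        0          1          0          1            1                0                1             1           0                 1                      0                      1                0        1      0
1  0  1  0        1          0          1          1            1                0                1             1           0                 0                      1                      0                0        1      0
1  0  1  1        1          0          1          1            1                0                1             1           0                 0                      1                      0                0        1      0
1  1  0  0        1          0          1          1            0                1                0             1           0                 1                      0                      1                0        1      1
1  1  0  1        0          1          0          1            0                1                0             1           0                 1                      0                      1                1        0      0
1  1  1  0        1          0          1          1            0                1                0             1           0                 0                      1                      0                0        1      1
1  1  1  1        1          0          1          1            0                1                0             1           0                 0                      1                      0                1        0      0
The formula is true on 2 of the 16 rows.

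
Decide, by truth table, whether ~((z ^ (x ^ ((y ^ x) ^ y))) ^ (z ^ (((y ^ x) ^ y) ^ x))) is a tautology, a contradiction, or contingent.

tautology

x | y | z | (y ^ x) | ((y ^ x) ^ y) | (x ^ ((y ^ x) ^ y)) | (z ^ (x ^ ((y ^ x) ^ y))) | (((y ^ x) ^ y) ^ x) | (z ^ (((y ^ x) ^ y) ^ x)) | φ
- | - | - | ------- | ------------- | ------------------- | ------------------------- | ------------------- | ------------------------- | -
T | T | T |    F    |       T       |          F          |             T             |          F          |             T             | T
T | T | F |    F    |       T       |          F          |             F             |          F          |             F             | T
T | F | T |    T    |       T       |          F          |             T             |          F          |             T             | T
T | F | F |    T    |       T       |          F          |             F             |          F          |             F             | T
F | T | T |    T    |       F       |          F          |             T             |          F          |             T             | T
F | T | F |    T    |       F       |          F          |             F             |          F          |             F             | T
F | F | T |    F    |       F       |          F          |             T             |          F          |             T             | T
F | F | F |    F    |       F       |          F          |             F             |          F          |             F             | T
Every row is T, so the formula is a tautology.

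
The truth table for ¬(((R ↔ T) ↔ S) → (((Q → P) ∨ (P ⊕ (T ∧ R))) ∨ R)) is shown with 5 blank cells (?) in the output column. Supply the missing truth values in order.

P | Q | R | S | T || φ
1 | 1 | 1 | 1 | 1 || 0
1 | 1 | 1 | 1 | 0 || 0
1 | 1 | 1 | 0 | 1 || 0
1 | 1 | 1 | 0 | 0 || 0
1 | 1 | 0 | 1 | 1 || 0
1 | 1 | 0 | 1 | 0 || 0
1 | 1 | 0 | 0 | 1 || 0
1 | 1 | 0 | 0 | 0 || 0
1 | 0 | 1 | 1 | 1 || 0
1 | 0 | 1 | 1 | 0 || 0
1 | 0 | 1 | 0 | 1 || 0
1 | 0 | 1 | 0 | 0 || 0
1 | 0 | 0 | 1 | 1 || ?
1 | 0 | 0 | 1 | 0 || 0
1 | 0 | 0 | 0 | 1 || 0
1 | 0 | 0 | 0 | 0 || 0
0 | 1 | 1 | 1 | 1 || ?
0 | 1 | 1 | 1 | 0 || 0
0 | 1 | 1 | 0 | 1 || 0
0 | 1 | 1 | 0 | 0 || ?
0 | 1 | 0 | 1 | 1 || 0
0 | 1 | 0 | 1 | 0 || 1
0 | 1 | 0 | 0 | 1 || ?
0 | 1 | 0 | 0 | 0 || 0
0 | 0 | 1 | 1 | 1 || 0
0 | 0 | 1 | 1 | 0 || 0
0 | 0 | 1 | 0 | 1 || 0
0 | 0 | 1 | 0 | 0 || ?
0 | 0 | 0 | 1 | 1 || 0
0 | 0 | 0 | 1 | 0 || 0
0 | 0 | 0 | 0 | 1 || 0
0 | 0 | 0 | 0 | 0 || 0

Row P=1, Q=0, R=0, S=1, T=1: ((R ↔ T) ↔ S) = 0, (((Q → P) ∨ (P ⊕ (T ∧ R))) ∨ R) = 1, (((R ↔ T) ↔ S) → (((Q → P) ∨ (P ⊕ (T ∧ R))) ∨ R)) = 1, so the formula = 0.
Row P=0, Q=1, R=1, S=1, T=1: ((R ↔ T) ↔ S) = 1, (((Q → P) ∨ (P ⊕ (T ∧ R))) ∨ R) = 1, (((R ↔ T) ↔ S) → (((Q → P) ∨ (P ⊕ (T ∧ R))) ∨ R)) = 1, so the formula = 0.
Row P=0, Q=1, R=1, S=0, T=0: ((R ↔ T) ↔ S) = 1, (((Q → P) ∨ (P ⊕ (T ∧ R))) ∨ R) = 1, (((R ↔ T) ↔ S) → (((Q → P) ∨ (P ⊕ (T ∧ R))) ∨ R)) = 1, so the formula = 0.
Row P=0, Q=1, R=0, S=0, T=1: ((R ↔ T) ↔ S) = 1, (((Q → P) ∨ (P ⊕ (T ∧ R))) ∨ R) = 0, (((R ↔ T) ↔ S) → (((Q → P) ∨ (P ⊕ (T ∧ R))) ∨ R)) = 0, so the formula = 1.
Row P=0, Q=0, R=1, S=0, T=0: ((R ↔ T) ↔ S) = 1, (((Q → P) ∨ (P ⊕ (T ∧ R))) ∨ R) = 1, (((R ↔ T) ↔ S) → (((Q → P) ∨ (P ⊕ (T ∧ R))) ∨ R)) = 1, so the formula = 0.

0, 0, 0, 1, 0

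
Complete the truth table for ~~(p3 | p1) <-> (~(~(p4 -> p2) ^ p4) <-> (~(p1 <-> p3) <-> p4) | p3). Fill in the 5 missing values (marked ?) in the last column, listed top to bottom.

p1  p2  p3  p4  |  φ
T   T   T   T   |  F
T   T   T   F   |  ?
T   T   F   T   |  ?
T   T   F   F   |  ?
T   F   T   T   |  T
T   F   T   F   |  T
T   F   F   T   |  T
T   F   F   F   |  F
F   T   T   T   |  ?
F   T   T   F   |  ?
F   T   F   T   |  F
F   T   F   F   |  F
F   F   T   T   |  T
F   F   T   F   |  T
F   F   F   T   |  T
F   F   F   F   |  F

Row p1=T, p2=T, p3=T, p4=F: ~~(p3 | p1) = T, (~(~(p4 -> p2) ^ p4) <-> (~(p1 <-> p3) <-> p4) | p3) = T, so the formula = T.
Row p1=T, p2=T, p3=F, p4=T: ~~(p3 | p1) = T, (~(~(p4 -> p2) ^ p4) <-> (~(p1 <-> p3) <-> p4) | p3) = F, so the formula = F.
Row p1=T, p2=T, p3=F, p4=F: ~~(p3 | p1) = T, (~(~(p4 -> p2) ^ p4) <-> (~(p1 <-> p3) <-> p4) | p3) = F, so the formula = F.
Row p1=F, p2=T, p3=T, p4=T: ~~(p3 | p1) = T, (~(~(p4 -> p2) ^ p4) <-> (~(p1 <-> p3) <-> p4) | p3) = F, so the formula = F.
Row p1=F, p2=T, p3=T, p4=F: ~~(p3 | p1) = T, (~(~(p4 -> p2) ^ p4) <-> (~(p1 <-> p3) <-> p4) | p3) = T, so the formula = T.

T, F, F, F, T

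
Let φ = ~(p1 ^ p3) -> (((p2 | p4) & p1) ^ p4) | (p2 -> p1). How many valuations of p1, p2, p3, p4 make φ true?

p1 | p2 | p3 | p4 | φ
-- | -- | -- | -- | -
F  | F  | F  | F  | T
F  | F  | F  | T  | T
F  | F  | T  | F  | T
F  | F  | T  | T  | T
F  | T  | F  | F  | F
F  | T  | F  | T  | T
F  | T  | T  | F  | T
F  | T  | T  | T  | T
T  | F  | F  | F  | T
T  | F  | F  | T  | T
T  | F  | T  | F  | T
T  | F  | T  | T  | T
T  | T  | F  | F  | T
T  | T  | F  | T  | T
T  | T  | T  | F  | T
T  | T  | T  | T  | T
The formula is true on 15 of the 16 rows.

15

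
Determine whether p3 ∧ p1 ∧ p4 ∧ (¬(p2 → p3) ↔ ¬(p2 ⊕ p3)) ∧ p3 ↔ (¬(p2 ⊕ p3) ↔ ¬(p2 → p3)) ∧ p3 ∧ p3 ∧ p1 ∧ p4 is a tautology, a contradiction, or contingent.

p1 | p2 | p3 | p4 || φ
T  | T  | T  | T  || T
T  | T  | T  | F  || T
T  | T  | F  | T  || T
T  | T  | F  | F  || T
T  | F  | T  | T  || T
T  | F  | T  | F  || T
T  | F  | F  | T  || T
T  | F  | F  | F  || T
F  | T  | T  | T  || T
F  | T  | T  | F  || T
F  | T  | F  | T  || T
F  | T  | F  | F  || T
F  | F  | T  | T  || T
F  | F  | T  | F  || T
F  | F  | F  | T  || T
F  | F  | F  | F  || T
Every row is T, so the formula is a tautology.

tautology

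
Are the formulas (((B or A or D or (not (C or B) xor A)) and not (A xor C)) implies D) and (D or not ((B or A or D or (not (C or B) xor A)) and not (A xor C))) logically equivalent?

equivalent

A | B | C | D | φ | ψ
- | - | - | - | - | -
T | T | T | T | T | T
T | T | T | F | F | F
T | T | F | T | T | T
T | T | F | F | T | T
T | F | T | T | T | T
T | F | T | F | F | F
T | F | F | T | T | T
T | F | F | F | T | T
F | T | T | T | T | T
F | T | T | F | T | T
F | T | F | T | T | T
F | T | F | F | F | F
F | F | T | T | T | T
F | F | T | F | T | T
F | F | F | T | T | T
F | F | F | F | F | F
The columns for φ and ψ agree on every row, so they are logically equivalent.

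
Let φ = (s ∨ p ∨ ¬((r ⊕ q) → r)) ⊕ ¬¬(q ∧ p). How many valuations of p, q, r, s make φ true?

9

p | q | r | s || φ
T | T | T | T || F
T | T | T | F || F
T | T | F | T || F
T | T | F | F || F
T | F | T | T || T
T | F | T | F || T
T | F | F | T || T
T | F | F | F || T
F | T | T | T || T
F | T | T | F || F
F | T | F | T || T
F | T | F | F || T
F | F | T | T || T
F | F | T | F || F
F | F | F | T || T
F | F | F | F || F
The formula is true on 9 of the 16 rows.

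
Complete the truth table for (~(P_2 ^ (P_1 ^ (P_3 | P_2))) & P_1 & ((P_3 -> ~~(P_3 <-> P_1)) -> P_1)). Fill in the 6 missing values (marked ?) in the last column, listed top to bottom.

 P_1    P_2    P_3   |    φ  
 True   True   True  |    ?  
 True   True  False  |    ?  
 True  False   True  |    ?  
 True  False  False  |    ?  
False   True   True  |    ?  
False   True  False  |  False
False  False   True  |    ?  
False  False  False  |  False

False, False, True, False, False, False

Row P_1=True, P_2=True, P_3=True: ~(P_2 ^ (P_1 ^ (P_3 | P_2))) = False, ((P_3 -> ~~(P_3 <-> P_1)) -> P_1) = True, so the formula = False.
Row P_1=True, P_2=True, P_3=False: ~(P_2 ^ (P_1 ^ (P_3 | P_2))) = False, ((P_3 -> ~~(P_3 <-> P_1)) -> P_1) = True, so the formula = False.
Row P_1=True, P_2=False, P_3=True: ~(P_2 ^ (P_1 ^ (P_3 | P_2))) = True, ((P_3 -> ~~(P_3 <-> P_1)) -> P_1) = True, so the formula = True.
Row P_1=True, P_2=False, P_3=False: ~(P_2 ^ (P_1 ^ (P_3 | P_2))) = False, ((P_3 -> ~~(P_3 <-> P_1)) -> P_1) = True, so the formula = False.
Row P_1=False, P_2=True, P_3=True: ~(P_2 ^ (P_1 ^ (P_3 | P_2))) = True, ((P_3 -> ~~(P_3 <-> P_1)) -> P_1) = True, so the formula = False.
Row P_1=False, P_2=False, P_3=True: ~(P_2 ^ (P_1 ^ (P_3 | P_2))) = False, ((P_3 -> ~~(P_3 <-> P_1)) -> P_1) = True, so the formula = False.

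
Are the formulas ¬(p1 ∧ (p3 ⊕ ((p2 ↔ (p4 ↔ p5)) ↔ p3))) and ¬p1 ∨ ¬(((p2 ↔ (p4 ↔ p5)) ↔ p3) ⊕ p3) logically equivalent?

equivalent

p1 | p2 | p3 | p4 | p5 | φ | ψ
-- | -- | -- | -- | -- | - | -
F  | F  | F  | F  | F  | T | T
F  | F  | F  | F  | T  | T | T
F  | F  | F  | T  | F  | T | T
F  | F  | F  | T  | T  | T | T
F  | F  | T  | F  | F  | T | T
F  | F  | T  | F  | T  | T | T
F  | F  | T  | T  | F  | T | T
F  | F  | T  | T  | T  | T | T
F  | T  | F  | F  | F  | T | T
F  | T  | F  | F  | T  | T | T
F  | T  | F  | T  | F  | T | T
F  | T  | F  | T  | T  | T | T
F  | T  | T  | F  | F  | T | T
F  | T  | T  | F  | T  | T | T
F  | T  | T  | T  | F  | T | T
F  | T  | T  | T  | T  | T | T
T  | F  | F  | F  | F  | F | F
T  | F  | F  | F  | T  | T | T
T  | F  | F  | T  | F  | T | T
T  | F  | F  | T  | T  | F | F
T  | F  | T  | F  | F  | F | F
T  | F  | T  | F  | T  | T | T
T  | F  | T  | T  | F  | T | T
T  | F  | T  | T  | T  | F | F
T  | T  | F  | F  | F  | T | T
T  | T  | F  | F  | T  | F | F
T  | T  | F  | T  | F  | F | F
T  | T  | F  | T  | T  | T | T
T  | T  | T  | F  | F  | T | T
T  | T  | T  | F  | T  | F | F
T  | T  | T  | T  | F  | F | F
T  | T  | T  | T  | T  | T | T
The columns for φ and ψ agree on every row, so they are logically equivalent.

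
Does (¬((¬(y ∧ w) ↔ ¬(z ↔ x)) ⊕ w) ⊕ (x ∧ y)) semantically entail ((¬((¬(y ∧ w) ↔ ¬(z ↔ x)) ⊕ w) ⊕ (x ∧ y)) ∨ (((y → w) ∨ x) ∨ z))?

yes

x  y  z  w  |  φ  ψ
F  F  F  F  |  T  T
F  F  F  T  |  F  T
F  F  T  F  |  F  T
F  F  T  T  |  T  T
F  T  F  F  |  T  T
F  T  F  T  |  T  T
F  T  T  F  |  F  T
F  T  T  T  |  F  T
T  F  F  F  |  F  T
T  F  F  T  |  T  T
T  F  T  F  |  T  T
T  F  T  T  |  F  T
T  T  F  F  |  T  T
T  T  F  T  |  T  T
T  T  T  F  |  F  T
T  T  T  T  |  F  T
In every row where φ is true, ψ is also true, so φ ⊨ ψ.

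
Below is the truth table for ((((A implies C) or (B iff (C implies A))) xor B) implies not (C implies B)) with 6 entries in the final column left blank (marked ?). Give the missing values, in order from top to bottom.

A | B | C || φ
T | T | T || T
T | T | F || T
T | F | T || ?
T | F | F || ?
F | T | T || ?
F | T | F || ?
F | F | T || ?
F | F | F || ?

Row A=T, B=F, C=T: (((A implies C) or (B iff (C implies A))) xor B) = T, not (C implies B) = T, so the formula = T.
Row A=T, B=F, C=F: (((A implies C) or (B iff (C implies A))) xor B) = F, not (C implies B) = F, so the formula = T.
Row A=F, B=T, C=T: (((A implies C) or (B iff (C implies A))) xor B) = F, not (C implies B) = F, so the formula = T.
Row A=F, B=T, C=F: (((A implies C) or (B iff (C implies A))) xor B) = F, not (C implies B) = F, so the formula = T.
Row A=F, B=F, C=T: (((A implies C) or (B iff (C implies A))) xor B) = T, not (C implies B) = T, so the formula = T.
Row A=F, B=F, C=F: (((A implies C) or (B iff (C implies A))) xor B) = T, not (C implies B) = F, so the formula = F.

T, T, T, T, T, F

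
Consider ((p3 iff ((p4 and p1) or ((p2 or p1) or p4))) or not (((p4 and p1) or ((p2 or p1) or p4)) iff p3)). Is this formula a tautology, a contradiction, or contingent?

p1  p2  p3  p4  |  φ
T   T   T   T   |  T
T   T   T   F   |  T
T   T   F   T   |  T
T   T   F   F   |  T
T   F   T   T   |  T
T   F   T   F   |  T
T   F   F   T   |  T
T   F   F   F   |  T
F   T   T   T   |  T
F   T   T   F   |  T
F   T   F   T   |  T
F   T   F   F   |  T
F   F   T   T   |  T
F   F   T   F   |  T
F   F   F   T   |  T
F   F   F   F   |  T
Every row is T, so the formula is a tautology.

tautology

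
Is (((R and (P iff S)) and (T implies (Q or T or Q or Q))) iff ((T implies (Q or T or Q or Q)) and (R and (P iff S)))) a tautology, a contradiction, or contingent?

tautology

P | Q | R | S | T | φ
- | - | - | - | - | -
F | F | F | F | F | T
F | F | F | F | T | T
F | F | F | T | F | T
F | F | F | T | T | T
F | F | T | F | F | T
F | F | T | F | T | T
F | F | T | T | F | T
F | F | T | T | T | T
F | T | F | F | F | T
F | T | F | F | T | T
F | T | F | T | F | T
F | T | F | T | T | T
F | T | T | F | F | T
F | T | T | F | T | T
F | T | T | T | F | T
F | T | T | T | T | T
T | F | F | F | F | T
T | F | F | F | T | T
T | F | F | T | F | T
T | F | F | T | T | T
T | F | T | F | F | T
T | F | T | F | T | T
T | F | T | T | F | T
T | F | T | T | T | T
T | T | F | F | F | T
T | T | F | F | T | T
T | T | F | T | F | T
T | T | F | T | T | T
T | T | T | F | F | T
T | T | T | F | T | T
T | T | T | T | F | T
T | T | T | T | T | T
Every row is T, so the formula is a tautology.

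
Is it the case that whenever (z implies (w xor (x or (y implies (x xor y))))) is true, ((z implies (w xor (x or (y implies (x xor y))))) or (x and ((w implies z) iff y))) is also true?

yes

x  y  z  w  |  φ  ψ
T  T  T  T  |  F  T
T  T  T  F  |  T  T
T  T  F  T  |  T  T
T  T  F  F  |  T  T
T  F  T  T  |  F  F
T  F  T  F  |  T  T
T  F  F  T  |  T  T
T  F  F  F  |  T  T
F  T  T  T  |  F  F
F  T  T  F  |  T  T
F  T  F  T  |  T  T
F  T  F  F  |  T  T
F  F  T  T  |  F  F
F  F  T  F  |  T  T
F  F  F  T  |  T  T
F  F  F  F  |  T  T
In every row where φ is true, ψ is also true, so φ ⊨ ψ.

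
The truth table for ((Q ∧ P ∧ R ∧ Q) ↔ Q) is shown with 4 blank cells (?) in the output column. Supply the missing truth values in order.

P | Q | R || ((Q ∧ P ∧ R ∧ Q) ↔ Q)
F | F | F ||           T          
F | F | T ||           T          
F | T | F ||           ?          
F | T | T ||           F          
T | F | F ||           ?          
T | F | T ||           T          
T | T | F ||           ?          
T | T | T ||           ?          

Row P=F, Q=T, R=F: (Q ∧ P ∧ R ∧ Q) = F, so ((Q ∧ P ∧ R ∧ Q) ↔ Q) = F.
Row P=T, Q=F, R=F: (Q ∧ P ∧ R ∧ Q) = F, so ((Q ∧ P ∧ R ∧ Q) ↔ Q) = T.
Row P=T, Q=T, R=F: (Q ∧ P ∧ R ∧ Q) = F, so ((Q ∧ P ∧ R ∧ Q) ↔ Q) = F.
Row P=T, Q=T, R=T: (Q ∧ P ∧ R ∧ Q) = T, so ((Q ∧ P ∧ R ∧ Q) ↔ Q) = T.

F, T, F, T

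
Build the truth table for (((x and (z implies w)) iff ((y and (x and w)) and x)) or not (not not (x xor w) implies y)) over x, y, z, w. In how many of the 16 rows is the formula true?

13

x  y  z  w  |  (z implies w)  (x and (z implies w))  (x and w)  (y and (x and w))  ((y and (x and w)) and x)  (x xor w)  not (x xor w)  not not (x xor w)  φ
0  0  0  0  |        1                  0                0              0                      0                  0            1                0          1
0  0  0  1  |        1                  0                0              0                      0                  1            0                1          1
0  0  1  0  |        0                  0                0              0                      0                  0            1                0          1
0  0  1  1  |        1                  0                0              0                      0                  1            0                1          1
0  1  0  0  |        1                  0                0              0                      0                  0            1                0          1
0  1  0  1  |        1                  0                0              0                      0                  1            0                1          1
0  1  1  0  |        0                  0                0              0                      0                  0            1                0          1
0  1  1  1  |        1                  0                0              0                      0                  1            0                1          1
1  0  0  0  |        1                  1                0              0                      0                  1            0                1          1
1  0  0  1  |        1                  1                1              0                      0                  0            1                0          0
1  0  1  0  |        0                  0                0              0                      0                  1            0                1          1
1  0  1  1  |        1                  1                1              0                      0                  0            1                0          0
1  1  0  0  |        1                  1                0              0                      0                  1            0                1          0
1  1  0  1  |        1                  1                1              1                      1                  0            1                0          1
1  1  1  0  |        0                  0                0              0                      0                  1            0                1          1
1  1  1  1  |        1                  1                1              1                      1                  0            1                0          1
The formula is true on 13 of the 16 rows.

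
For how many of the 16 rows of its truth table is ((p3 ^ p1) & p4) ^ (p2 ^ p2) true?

4

p1 | p2 | p3 | p4 || (((p3 ^ p1) & p4) ^ (p2 ^ p2))
F  | F  | F  | F  ||               F               
F  | F  | F  | T  ||               F               
F  | F  | T  | F  ||               F               
F  | F  | T  | T  ||               T               
F  | T  | F  | F  ||               F               
F  | T  | F  | T  ||               F               
F  | T  | T  | F  ||               F               
F  | T  | T  | T  ||               T               
T  | F  | F  | F  ||               F               
T  | F  | F  | T  ||               T               
T  | F  | T  | F  ||               F               
T  | F  | T  | T  ||               F               
T  | T  | F  | F  ||               F               
T  | T  | F  | T  ||               T               
T  | T  | T  | F  ||               F               
T  | T  | T  | T  ||               F               
The formula is true on 4 of the 16 rows.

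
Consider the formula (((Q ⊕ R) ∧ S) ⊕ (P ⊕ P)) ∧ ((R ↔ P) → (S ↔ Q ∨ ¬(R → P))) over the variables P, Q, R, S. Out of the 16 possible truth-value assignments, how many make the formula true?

3

  P   |   Q   |   R   |   S   ||   φ  
 True |  True |  True |  True || False
 True |  True |  True | False || False
 True |  True | False |  True ||  True
 True |  True | False | False || False
 True | False |  True |  True || False
 True | False |  True | False || False
 True | False | False |  True || False
 True | False | False | False || False
False |  True |  True |  True || False
False |  True |  True | False || False
False |  True | False |  True ||  True
False |  True | False | False || False
False | False |  True |  True ||  True
False | False |  True | False || False
False | False | False |  True || False
False | False | False | False || False
The formula is true on 3 of the 16 rows.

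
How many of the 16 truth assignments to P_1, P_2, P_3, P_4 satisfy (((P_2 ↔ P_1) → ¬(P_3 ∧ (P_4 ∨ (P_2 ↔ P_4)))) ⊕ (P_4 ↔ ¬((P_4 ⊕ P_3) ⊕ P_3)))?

P_1 | P_2 | P_3 | P_4 || (P_2 ↔ P_1) | (P_2 ↔ P_4) | (P_4 ∨ (P_2 ↔ P_4)) | (P_3 ∧ (P_4 ∨ (P_2 ↔ P_4))) | ¬(P_3 ∧ (P_4 ∨ (P_2 ↔ P_4))) | (P_4 ⊕ P_3) | ((P_4 ⊕ P_3) ⊕ P_3) | ¬((P_4 ⊕ P_3) ⊕ P_3) | (P_4 ↔ ¬((P_4 ⊕ P_3) ⊕ P_3)) | φ
 1  |  1  |  1  |  1  ||      1      |      1      |          1          |              1              |              0               |      0      |          1          |          0           |              0               | 0
 1  |  1  |  1  |  0  ||      1      |      0      |          0          |              0              |              1               |      1      |          0          |          1           |              0               | 1
 1  |  1  |  0  |  1  ||      1      |      1      |          1          |              0              |              1               |      1      |          1          |          0           |              0               | 1
 1  |  1  |  0  |  0  ||      1      |      0      |          0          |              0              |              1               |      0      |          0          |          1           |              0               | 1
 1  |  0  |  1  |  1  ||      0      |      0      |          1          |              1              |              0               |      0      |          1          |          0           |              0               | 1
 1  |  0  |  1  |  0  ||      0      |      1      |          1          |              1              |              0               |      1      |          0          |          1           |              0               | 1
 1  |  0  |  0  |  1  ||      0      |      0      |          1          |              0              |              1               |      1      |          1          |          0           |              0               | 1
 1  |  0  |  0  |  0  ||      0      |      1      |          1          |              0              |              1               |      0      |          0          |          1           |              0               | 1
 0  |  1  |  1  |  1  ||      0      |      1      |          1          |              1              |              0               |      0      |          1          |          0           |              0               | 1
 0  |  1  |  1  |  0  ||      0      |      0      |          0          |              0              |              1               |      1      |          0          |          1           |              0               | 1
 0  |  1  |  0  |  1  ||      0      |      1      |          1          |              0              |              1               |      1      |          1          |          0           |              0               | 1
 0  |  1  |  0  |  0  ||      0      |      0      |          0          |              0              |              1               |      0      |          0          |          1           |              0               | 1
 0  |  0  |  1  |  1  ||      1      |      0      |          1          |              1              |              0               |      0      |          1          |          0           |              0               | 0
 0  |  0  |  1  |  0  ||      1      |      1      |          1          |              1              |              0               |      1      |          0          |          1           |              0               | 0
 0  |  0  |  0  |  1  ||      1      |      0      |          1          |              0              |              1               |      1      |          1          |          0           |              0               | 1
 0  |  0  |  0  |  0  ||      1      |      1      |          1          |              0              |              1               |      0      |          0          |          1           |              0               | 1
The formula is true on 13 of the 16 rows.

13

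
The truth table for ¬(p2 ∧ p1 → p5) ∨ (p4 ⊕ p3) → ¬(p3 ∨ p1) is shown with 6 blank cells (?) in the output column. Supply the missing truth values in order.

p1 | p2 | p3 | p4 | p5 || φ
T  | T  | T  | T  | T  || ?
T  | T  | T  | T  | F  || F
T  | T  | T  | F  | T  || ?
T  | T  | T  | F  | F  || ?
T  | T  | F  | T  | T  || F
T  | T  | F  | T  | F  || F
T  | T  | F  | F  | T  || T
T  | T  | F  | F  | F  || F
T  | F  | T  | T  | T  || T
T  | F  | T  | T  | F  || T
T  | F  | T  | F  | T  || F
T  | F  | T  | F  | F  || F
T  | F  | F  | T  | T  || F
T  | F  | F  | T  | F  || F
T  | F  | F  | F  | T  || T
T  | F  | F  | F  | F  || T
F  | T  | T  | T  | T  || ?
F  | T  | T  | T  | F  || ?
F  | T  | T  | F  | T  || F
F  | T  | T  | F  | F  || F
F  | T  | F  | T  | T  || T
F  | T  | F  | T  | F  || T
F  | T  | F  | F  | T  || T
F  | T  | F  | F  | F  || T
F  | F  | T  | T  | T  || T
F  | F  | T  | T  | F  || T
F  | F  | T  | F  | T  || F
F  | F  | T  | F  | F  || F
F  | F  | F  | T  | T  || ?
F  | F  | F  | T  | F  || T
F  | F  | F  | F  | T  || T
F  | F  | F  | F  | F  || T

T, F, F, T, T, T

Row p1=T, p2=T, p3=T, p4=T, p5=T: (¬(p2 ∧ p1 → p5) ∨ (p4 ⊕ p3)) = F, ¬(p3 ∨ p1) = F, so the formula = T.
Row p1=T, p2=T, p3=T, p4=F, p5=T: (¬(p2 ∧ p1 → p5) ∨ (p4 ⊕ p3)) = T, ¬(p3 ∨ p1) = F, so the formula = F.
Row p1=T, p2=T, p3=T, p4=F, p5=F: (¬(p2 ∧ p1 → p5) ∨ (p4 ⊕ p3)) = T, ¬(p3 ∨ p1) = F, so the formula = F.
Row p1=F, p2=T, p3=T, p4=T, p5=T: (¬(p2 ∧ p1 → p5) ∨ (p4 ⊕ p3)) = F, ¬(p3 ∨ p1) = F, so the formula = T.
Row p1=F, p2=T, p3=T, p4=T, p5=F: (¬(p2 ∧ p1 → p5) ∨ (p4 ⊕ p3)) = F, ¬(p3 ∨ p1) = F, so the formula = T.
Row p1=F, p2=F, p3=F, p4=T, p5=T: (¬(p2 ∧ p1 → p5) ∨ (p4 ⊕ p3)) = T, ¬(p3 ∨ p1) = T, so the formula = T.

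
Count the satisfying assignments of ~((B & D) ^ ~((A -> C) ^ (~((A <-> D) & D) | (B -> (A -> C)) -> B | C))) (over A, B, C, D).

6

A  B  C  D     (B & D)  (A -> C)  (A <-> D)  ((A <-> D) & D)  ~((A <-> D) & D)  (B -> (A -> C))  (B | C)  φ
T  T  T  T        T        T          T             T                F                 T            T     T
T  T  T  F        F        T          F             F                T                 T            T     F
T  T  F  T        T        F          T             T                F                 F            T     F
T  T  F  F        F        F          F             F                T                 F            T     T
T  F  T  T        F        T          T             T                F                 T            T     F
T  F  T  F        F        T          F             F                T                 T            T     F
T  F  F  T        F        F          T             T                F                 T            F     F
T  F  F  F        F        F          F             F                T                 T            F     F
F  T  T  T        T        T          F             F                T                 T            T     T
F  T  T  F        F        T          T             F                T                 T            T     F
F  T  F  T        T        T          F             F                T                 T            T     T
F  T  F  F        F        T          T             F                T                 T            T     F
F  F  T  T        F        T          F             F                T                 T            T     F
F  F  T  F        F        T          T             F                T                 T            T     F
F  F  F  T        F        T          F             F                T                 T            F     T
F  F  F  F        F        T          T             F                T                 T            F     T
The formula is true on 6 of the 16 rows.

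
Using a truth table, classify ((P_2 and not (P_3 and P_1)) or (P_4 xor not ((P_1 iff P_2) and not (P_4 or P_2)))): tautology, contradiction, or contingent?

P_1  P_2  P_3  P_4  |  (P_3 and P_1)  not (P_3 and P_1)  (P_2 and not (P_3 and P_1))  (P_1 iff P_2)  (P_4 or P_2)  not (P_4 or P_2)  φ
 T    T    T    T   |        T                F                       F                     T             T               F          F
 T    T    T    F   |        T                F                       F                     T             T               F          T
 T    T    F    T   |        F                T                       T                     T             T               F          T
 T    T    F    F   |        F                T                       T                     T             T               F          T
 T    F    T    T   |        T                F                       F                     F             T               F          F
 T    F    T    F   |        T                F                       F                     F             F               T          T
 T    F    F    T   |        F                T                       F                     F             T               F          F
 T    F    F    F   |        F                T                       F                     F             F               T          T
 F    T    T    T   |        F                T                       T                     F             T               F          T
 F    T    T    F   |        F                T                       T                     F             T               F          T
 F    T    F    T   |        F                T                       T                     F             T               F          T
 F    T    F    F   |        F                T                       T                     F             T               F          T
 F    F    T    T   |        F                T                       F                     T             T               F          F
 F    F    T    F   |        F                T                       F                     T             F               T          F
 F    F    F    T   |        F                T                       F                     T             T               F          F
 F    F    F    F   |        F                T                       F                     T             F               T          F
9 of 16 rows are T, so the formula is contingent.

contingent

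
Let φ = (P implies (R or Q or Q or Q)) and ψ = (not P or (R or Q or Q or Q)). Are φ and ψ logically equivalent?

P  Q  R  |  φ  ψ
0  0  0  |  1  1
0  0  1  |  1  1
0  1  0  |  1  1
0  1  1  |  1  1
1  0  0  |  0  0
1  0  1  |  1  1
1  1  0  |  1  1
1  1  1  |  1  1
The columns for φ and ψ agree on every row, so they are logically equivalent.

equivalent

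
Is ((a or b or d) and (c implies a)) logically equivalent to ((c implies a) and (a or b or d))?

equivalent

a | b | c | d | φ | ψ
- | - | - | - | - | -
T | T | T | T | T | T
T | T | T | F | T | T
T | T | F | T | T | T
T | T | F | F | T | T
T | F | T | T | T | T
T | F | T | F | T | T
T | F | F | T | T | T
T | F | F | F | T | T
F | T | T | T | F | F
F | T | T | F | F | F
F | T | F | T | T | T
F | T | F | F | T | T
F | F | T | T | F | F
F | F | T | F | F | F
F | F | F | T | T | T
F | F | F | F | F | F
The columns for φ and ψ agree on every row, so they are logically equivalent.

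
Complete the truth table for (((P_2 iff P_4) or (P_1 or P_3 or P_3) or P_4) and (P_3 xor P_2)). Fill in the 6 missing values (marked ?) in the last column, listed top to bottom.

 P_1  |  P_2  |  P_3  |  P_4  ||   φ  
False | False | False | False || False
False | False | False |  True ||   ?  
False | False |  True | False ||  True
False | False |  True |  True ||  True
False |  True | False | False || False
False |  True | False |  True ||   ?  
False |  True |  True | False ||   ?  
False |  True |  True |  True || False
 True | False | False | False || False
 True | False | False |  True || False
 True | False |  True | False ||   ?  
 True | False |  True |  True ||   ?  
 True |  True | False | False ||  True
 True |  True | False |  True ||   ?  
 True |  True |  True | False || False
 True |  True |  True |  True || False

False, True, False, True, True, True

Row P_1=False, P_2=False, P_3=False, P_4=True: ((P_2 iff P_4) or (P_1 or P_3 or P_3) or P_4) = True, (P_3 xor P_2) = False, so the formula = False.
Row P_1=False, P_2=True, P_3=False, P_4=True: ((P_2 iff P_4) or (P_1 or P_3 or P_3) or P_4) = True, (P_3 xor P_2) = True, so the formula = True.
Row P_1=False, P_2=True, P_3=True, P_4=False: ((P_2 iff P_4) or (P_1 or P_3 or P_3) or P_4) = True, (P_3 xor P_2) = False, so the formula = False.
Row P_1=True, P_2=False, P_3=True, P_4=False: ((P_2 iff P_4) or (P_1 or P_3 or P_3) or P_4) = True, (P_3 xor P_2) = True, so the formula = True.
Row P_1=True, P_2=False, P_3=True, P_4=True: ((P_2 iff P_4) or (P_1 or P_3 or P_3) or P_4) = True, (P_3 xor P_2) = True, so the formula = True.
Row P_1=True, P_2=True, P_3=False, P_4=True: ((P_2 iff P_4) or (P_1 or P_3 or P_3) or P_4) = True, (P_3 xor P_2) = True, so the formula = True.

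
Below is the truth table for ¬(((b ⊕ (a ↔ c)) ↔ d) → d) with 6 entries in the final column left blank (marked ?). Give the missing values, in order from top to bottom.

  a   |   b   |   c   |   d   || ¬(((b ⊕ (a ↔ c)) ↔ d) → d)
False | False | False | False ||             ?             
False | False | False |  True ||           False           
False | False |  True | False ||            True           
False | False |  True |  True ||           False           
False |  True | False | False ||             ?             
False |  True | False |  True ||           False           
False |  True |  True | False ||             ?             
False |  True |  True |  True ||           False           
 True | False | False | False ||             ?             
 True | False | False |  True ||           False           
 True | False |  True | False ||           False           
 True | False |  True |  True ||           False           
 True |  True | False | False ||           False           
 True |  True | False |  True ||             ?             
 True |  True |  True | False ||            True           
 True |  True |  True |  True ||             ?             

False, True, False, True, False, False

Row a=False, b=False, c=False, d=False: ((b ⊕ (a ↔ c)) ↔ d) = False, (((b ⊕ (a ↔ c)) ↔ d) → d) = True, so ¬(((b ⊕ (a ↔ c)) ↔ d) → d) = False.
Row a=False, b=True, c=False, d=False: ((b ⊕ (a ↔ c)) ↔ d) = True, (((b ⊕ (a ↔ c)) ↔ d) → d) = False, so ¬(((b ⊕ (a ↔ c)) ↔ d) → d) = True.
Row a=False, b=True, c=True, d=False: ((b ⊕ (a ↔ c)) ↔ d) = False, (((b ⊕ (a ↔ c)) ↔ d) → d) = True, so ¬(((b ⊕ (a ↔ c)) ↔ d) → d) = False.
Row a=True, b=False, c=False, d=False: ((b ⊕ (a ↔ c)) ↔ d) = True, (((b ⊕ (a ↔ c)) ↔ d) → d) = False, so ¬(((b ⊕ (a ↔ c)) ↔ d) → d) = True.
Row a=True, b=True, c=False, d=True: ((b ⊕ (a ↔ c)) ↔ d) = True, (((b ⊕ (a ↔ c)) ↔ d) → d) = True, so ¬(((b ⊕ (a ↔ c)) ↔ d) → d) = False.
Row a=True, b=True, c=True, d=True: ((b ⊕ (a ↔ c)) ↔ d) = False, (((b ⊕ (a ↔ c)) ↔ d) → d) = True, so ¬(((b ⊕ (a ↔ c)) ↔ d) → d) = False.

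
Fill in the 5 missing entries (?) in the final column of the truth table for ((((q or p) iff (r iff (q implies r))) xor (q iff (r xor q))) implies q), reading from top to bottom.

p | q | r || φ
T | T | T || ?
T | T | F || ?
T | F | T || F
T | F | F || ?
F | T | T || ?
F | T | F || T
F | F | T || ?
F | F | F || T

Row p=T, q=T, r=T: (((q or p) iff (r iff (q implies r))) xor (q iff (r xor q))) = T, so the formula = T.
Row p=T, q=T, r=F: (((q or p) iff (r iff (q implies r))) xor (q iff (r xor q))) = F, so the formula = T.
Row p=T, q=F, r=F: (((q or p) iff (r iff (q implies r))) xor (q iff (r xor q))) = T, so the formula = F.
Row p=F, q=T, r=T: (((q or p) iff (r iff (q implies r))) xor (q iff (r xor q))) = T, so the formula = T.
Row p=F, q=F, r=T: (((q or p) iff (r iff (q implies r))) xor (q iff (r xor q))) = F, so the formula = T.

T, T, F, T, T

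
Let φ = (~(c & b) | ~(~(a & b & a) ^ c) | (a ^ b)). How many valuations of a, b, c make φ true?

a | b | c || (c & b) | ~(c & b) | (a & b & a) | ~(a & b & a) | (~(a & b & a) ^ c) | ~(~(a & b & a) ^ c) | (a ^ b) | φ
1 | 1 | 1 ||    1    |    0     |      1      |      0       |         1          |          0          |    0    | 0
1 | 1 | 0 ||    0    |    1     |      1      |      0       |         0          |          1          |    0    | 1
1 | 0 | 1 ||    0    |    1     |      0      |      1       |         0          |          1          |    1    | 1
1 | 0 | 0 ||    0    |    1     |      0      |      1       |         1          |          0          |    1    | 1
0 | 1 | 1 ||    1    |    0     |      0      |      1       |         0          |          1          |    1    | 1
0 | 1 | 0 ||    0    |    1     |      0      |      1       |         1          |          0          |    1    | 1
0 | 0 | 1 ||    0    |    1     |      0      |      1       |         0          |          1          |    0    | 1
0 | 0 | 0 ||    0    |    1     |      0      |      1       |         1          |          0          |    0    | 1
The formula is true on 7 of the 8 rows.

7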